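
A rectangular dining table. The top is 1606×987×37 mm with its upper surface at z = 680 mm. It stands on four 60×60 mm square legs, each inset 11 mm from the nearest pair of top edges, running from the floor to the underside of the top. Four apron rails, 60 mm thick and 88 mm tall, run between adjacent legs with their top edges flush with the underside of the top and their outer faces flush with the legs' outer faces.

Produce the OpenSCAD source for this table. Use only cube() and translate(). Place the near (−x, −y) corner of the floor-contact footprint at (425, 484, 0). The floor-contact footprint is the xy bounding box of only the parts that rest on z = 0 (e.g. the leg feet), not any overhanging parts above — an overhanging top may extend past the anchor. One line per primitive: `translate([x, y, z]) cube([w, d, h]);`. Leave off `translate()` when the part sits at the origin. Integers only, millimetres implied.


// leg_h = 680 - 37 = 643
// apron z = 643 - 88 = 555
translate([414, 473, 643]) cube([1606, 987, 37]);
translate([425, 484, 0]) cube([60, 60, 643]);
translate([1949, 484, 0]) cube([60, 60, 643]);
translate([425, 1389, 0]) cube([60, 60, 643]);
translate([1949, 1389, 0]) cube([60, 60, 643]);
translate([485, 484, 555]) cube([1464, 60, 88]);
translate([485, 1389, 555]) cube([1464, 60, 88]);
translate([425, 544, 555]) cube([60, 845, 88]);
translate([1949, 544, 555]) cube([60, 845, 88]);


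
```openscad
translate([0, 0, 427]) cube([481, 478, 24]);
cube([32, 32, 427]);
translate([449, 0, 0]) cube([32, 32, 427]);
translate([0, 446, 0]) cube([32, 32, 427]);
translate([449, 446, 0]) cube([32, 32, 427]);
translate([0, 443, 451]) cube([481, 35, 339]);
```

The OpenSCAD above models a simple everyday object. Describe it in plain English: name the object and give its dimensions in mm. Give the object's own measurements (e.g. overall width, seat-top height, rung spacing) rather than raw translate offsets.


A chair. The seat is a 481×478×24 mm slab with its top at z = 451 mm, on four 32×32 mm corner legs (flush with the seat edges, standing on z = 0). A flat backrest 35 mm thick, 339 mm tall, spans the full seat width and rises from the seat top along its +y edge, rear face flush with the rear of the seat.


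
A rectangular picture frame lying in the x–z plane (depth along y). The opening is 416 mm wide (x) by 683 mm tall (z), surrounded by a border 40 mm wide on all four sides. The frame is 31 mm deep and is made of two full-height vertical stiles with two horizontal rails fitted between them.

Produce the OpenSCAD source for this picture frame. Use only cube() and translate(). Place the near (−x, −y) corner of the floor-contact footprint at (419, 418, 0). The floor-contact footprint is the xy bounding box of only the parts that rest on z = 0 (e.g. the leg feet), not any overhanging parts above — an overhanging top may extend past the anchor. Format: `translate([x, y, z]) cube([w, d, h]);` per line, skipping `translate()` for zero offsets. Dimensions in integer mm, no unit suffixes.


translate([419, 418, 0]) cube([40, 31, 763]);
translate([875, 418, 0]) cube([40, 31, 763]);
translate([459, 418, 0]) cube([416, 31, 40]);
translate([459, 418, 723]) cube([416, 31, 40]);


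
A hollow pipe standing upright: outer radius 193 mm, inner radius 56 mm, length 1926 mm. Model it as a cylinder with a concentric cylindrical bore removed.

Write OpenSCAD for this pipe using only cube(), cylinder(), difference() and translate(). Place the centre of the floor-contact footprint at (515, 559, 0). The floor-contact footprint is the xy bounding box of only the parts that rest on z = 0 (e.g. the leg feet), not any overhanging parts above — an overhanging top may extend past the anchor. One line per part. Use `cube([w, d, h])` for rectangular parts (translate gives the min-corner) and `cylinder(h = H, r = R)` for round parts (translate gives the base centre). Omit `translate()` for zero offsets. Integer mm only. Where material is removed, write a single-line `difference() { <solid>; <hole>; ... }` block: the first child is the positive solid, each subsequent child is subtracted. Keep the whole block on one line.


difference() { translate([515, 559, 0]) cylinder(h = 1926, r = 193); translate([515, 559, 0]) cylinder(h = 1926, r = 56); }


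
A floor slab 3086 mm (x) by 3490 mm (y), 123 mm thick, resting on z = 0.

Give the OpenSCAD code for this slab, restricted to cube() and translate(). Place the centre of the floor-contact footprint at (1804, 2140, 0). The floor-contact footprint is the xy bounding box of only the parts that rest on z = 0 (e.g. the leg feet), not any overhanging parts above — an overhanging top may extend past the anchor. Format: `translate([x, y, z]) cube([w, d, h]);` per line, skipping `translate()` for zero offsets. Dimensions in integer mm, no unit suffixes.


translate([261, 395, 0]) cube([3086, 3490, 123]);


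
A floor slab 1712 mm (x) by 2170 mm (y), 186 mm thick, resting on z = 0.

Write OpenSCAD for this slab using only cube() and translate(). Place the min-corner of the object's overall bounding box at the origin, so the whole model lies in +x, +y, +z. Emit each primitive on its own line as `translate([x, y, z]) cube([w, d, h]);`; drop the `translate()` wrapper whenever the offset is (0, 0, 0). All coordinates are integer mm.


cube([1712, 2170, 186]);


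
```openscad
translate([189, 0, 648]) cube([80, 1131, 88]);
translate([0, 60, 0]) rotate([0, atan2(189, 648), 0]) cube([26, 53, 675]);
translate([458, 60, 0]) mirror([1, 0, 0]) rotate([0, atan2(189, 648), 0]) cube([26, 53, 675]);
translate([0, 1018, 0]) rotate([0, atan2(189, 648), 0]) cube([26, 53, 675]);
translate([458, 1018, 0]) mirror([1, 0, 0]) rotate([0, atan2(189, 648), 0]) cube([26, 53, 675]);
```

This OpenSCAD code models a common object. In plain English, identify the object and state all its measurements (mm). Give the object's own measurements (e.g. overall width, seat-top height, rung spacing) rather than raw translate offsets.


A sawhorse. A 80×1131×88 mm beam (x, y, z) sits on two A-frame leg pairs. Each pair is two raked legs of 26×53 mm section (53 mm along y) splaying symmetrically in x. Each leg rises 648 mm vertically over 189 mm of horizontal reach and is 675 mm long along its own axis. Every leg's outer bottom edge rests on the floor and its outer top edge meets a bottom edge of the beam — the left legs (tilting toward +x) meet the beam's −x bottom edge, the right legs (their mirror images, tilting toward −x) meet its +x bottom edge — so the leg tops tuck under the beam, the beam's underside is 648 mm above the floor, and the feet are 458 mm apart outside-to-outside with the beam centred between them. The two leg pairs are set in 60 mm from either end of the beam.


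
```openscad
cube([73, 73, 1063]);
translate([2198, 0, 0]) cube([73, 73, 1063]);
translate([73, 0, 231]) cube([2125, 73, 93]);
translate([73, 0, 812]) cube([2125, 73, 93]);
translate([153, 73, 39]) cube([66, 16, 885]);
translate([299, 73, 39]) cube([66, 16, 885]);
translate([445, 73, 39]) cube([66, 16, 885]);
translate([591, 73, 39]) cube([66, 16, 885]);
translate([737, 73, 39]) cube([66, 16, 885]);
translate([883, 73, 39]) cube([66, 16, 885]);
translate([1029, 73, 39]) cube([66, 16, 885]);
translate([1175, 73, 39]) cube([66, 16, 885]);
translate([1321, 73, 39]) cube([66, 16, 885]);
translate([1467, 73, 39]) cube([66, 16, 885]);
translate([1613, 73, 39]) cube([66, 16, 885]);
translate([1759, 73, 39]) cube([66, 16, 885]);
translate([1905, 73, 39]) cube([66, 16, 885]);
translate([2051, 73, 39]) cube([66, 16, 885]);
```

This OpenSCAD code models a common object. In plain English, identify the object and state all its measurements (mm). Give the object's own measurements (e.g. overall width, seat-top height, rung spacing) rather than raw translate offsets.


A fence section. Two 73×73 mm posts, 1063 mm tall, stand on the floor with a clear span of 2125 mm between their inner faces. Two horizontal rails of 73×93 mm section span the gap between the posts with their undersides at z = 231 mm and z = 812 mm, flush with the posts' −y face. 14 pickets, each 66 mm wide, 16 mm thick and 885 mm tall, are fixed to the +y face of the rails with their bottoms at z = 39 mm, spaced across the span with a 80 mm gap after the −x post and between neighbouring pickets, with 81 mm left before the +x post.


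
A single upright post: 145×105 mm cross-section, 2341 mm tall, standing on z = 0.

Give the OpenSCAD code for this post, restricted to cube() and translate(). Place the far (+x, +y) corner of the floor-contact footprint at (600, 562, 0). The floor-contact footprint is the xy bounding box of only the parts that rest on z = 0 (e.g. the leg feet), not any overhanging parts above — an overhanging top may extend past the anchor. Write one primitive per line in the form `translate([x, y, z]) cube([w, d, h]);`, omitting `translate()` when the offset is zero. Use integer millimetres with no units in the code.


translate([455, 457, 0]) cube([145, 105, 2341]);


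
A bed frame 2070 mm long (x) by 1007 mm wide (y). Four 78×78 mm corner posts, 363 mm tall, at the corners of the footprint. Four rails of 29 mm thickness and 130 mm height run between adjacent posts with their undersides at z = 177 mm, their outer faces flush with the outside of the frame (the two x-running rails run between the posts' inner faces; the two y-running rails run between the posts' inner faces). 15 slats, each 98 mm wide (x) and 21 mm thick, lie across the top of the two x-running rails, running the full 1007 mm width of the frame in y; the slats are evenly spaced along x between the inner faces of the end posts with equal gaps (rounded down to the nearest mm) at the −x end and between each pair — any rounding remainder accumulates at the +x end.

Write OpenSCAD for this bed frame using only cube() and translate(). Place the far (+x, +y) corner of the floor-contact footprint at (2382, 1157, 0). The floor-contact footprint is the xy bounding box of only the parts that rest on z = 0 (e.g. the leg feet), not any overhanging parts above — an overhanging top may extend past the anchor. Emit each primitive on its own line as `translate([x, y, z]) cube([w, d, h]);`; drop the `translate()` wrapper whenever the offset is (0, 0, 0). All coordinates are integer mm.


translate([312, 150, 0]) cube([78, 78, 363]);
translate([312, 1079, 0]) cube([78, 78, 363]);
translate([2304, 150, 0]) cube([78, 78, 363]);
translate([2304, 1079, 0]) cube([78, 78, 363]);
translate([390, 150, 177]) cube([1914, 29, 130]);
translate([390, 1128, 177]) cube([1914, 29, 130]);
translate([312, 228, 177]) cube([29, 851, 130]);
translate([2353, 228, 177]) cube([29, 851, 130]);
translate([417, 150, 307]) cube([98, 1007, 21]);
translate([542, 150, 307]) cube([98, 1007, 21]);
translate([667, 150, 307]) cube([98, 1007, 21]);
translate([792, 150, 307]) cube([98, 1007, 21]);
translate([917, 150, 307]) cube([98, 1007, 21]);
translate([1042, 150, 307]) cube([98, 1007, 21]);
translate([1167, 150, 307]) cube([98, 1007, 21]);
translate([1292, 150, 307]) cube([98, 1007, 21]);
translate([1417, 150, 307]) cube([98, 1007, 21]);
translate([1542, 150, 307]) cube([98, 1007, 21]);
translate([1667, 150, 307]) cube([98, 1007, 21]);
translate([1792, 150, 307]) cube([98, 1007, 21]);
translate([1917, 150, 307]) cube([98, 1007, 21]);
translate([2042, 150, 307]) cube([98, 1007, 21]);
translate([2167, 150, 307]) cube([98, 1007, 21]);


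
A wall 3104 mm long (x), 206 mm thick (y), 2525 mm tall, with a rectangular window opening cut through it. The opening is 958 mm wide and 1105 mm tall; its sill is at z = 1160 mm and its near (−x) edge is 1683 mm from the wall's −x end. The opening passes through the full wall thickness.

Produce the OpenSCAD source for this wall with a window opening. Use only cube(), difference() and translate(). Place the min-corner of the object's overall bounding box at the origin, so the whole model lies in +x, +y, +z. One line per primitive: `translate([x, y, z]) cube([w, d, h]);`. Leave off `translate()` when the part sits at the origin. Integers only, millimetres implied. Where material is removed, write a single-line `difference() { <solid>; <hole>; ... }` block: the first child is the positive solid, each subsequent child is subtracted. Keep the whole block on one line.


difference() { cube([3104, 206, 2525]); translate([1683, 0, 1160]) cube([958, 206, 1105]); }


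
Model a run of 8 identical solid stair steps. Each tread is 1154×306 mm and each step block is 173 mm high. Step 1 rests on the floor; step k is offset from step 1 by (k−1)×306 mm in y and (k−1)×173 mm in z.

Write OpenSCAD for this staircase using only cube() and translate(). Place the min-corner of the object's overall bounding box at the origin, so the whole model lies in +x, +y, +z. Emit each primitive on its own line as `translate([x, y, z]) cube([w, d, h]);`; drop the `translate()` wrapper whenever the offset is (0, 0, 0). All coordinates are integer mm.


cube([1154, 306, 173]);
translate([0, 306, 173]) cube([1154, 306, 173]);
translate([0, 612, 346]) cube([1154, 306, 173]);
translate([0, 918, 519]) cube([1154, 306, 173]);
translate([0, 1224, 692]) cube([1154, 306, 173]);
translate([0, 1530, 865]) cube([1154, 306, 173]);
translate([0, 1836, 1038]) cube([1154, 306, 173]);
translate([0, 2142, 1211]) cube([1154, 306, 173]);


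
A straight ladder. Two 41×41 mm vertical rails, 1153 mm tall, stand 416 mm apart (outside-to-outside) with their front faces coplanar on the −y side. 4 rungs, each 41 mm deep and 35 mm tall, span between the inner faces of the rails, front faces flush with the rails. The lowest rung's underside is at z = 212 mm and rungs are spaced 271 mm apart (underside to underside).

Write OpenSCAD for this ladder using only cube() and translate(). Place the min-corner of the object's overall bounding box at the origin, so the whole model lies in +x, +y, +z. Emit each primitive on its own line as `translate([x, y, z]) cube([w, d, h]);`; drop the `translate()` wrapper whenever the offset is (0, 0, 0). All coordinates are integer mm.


cube([41, 41, 1153]);
translate([375, 0, 0]) cube([41, 41, 1153]);
translate([41, 0, 212]) cube([334, 41, 35]);
translate([41, 0, 483]) cube([334, 41, 35]);
translate([41, 0, 754]) cube([334, 41, 35]);
translate([41, 0, 1025]) cube([334, 41, 35]);


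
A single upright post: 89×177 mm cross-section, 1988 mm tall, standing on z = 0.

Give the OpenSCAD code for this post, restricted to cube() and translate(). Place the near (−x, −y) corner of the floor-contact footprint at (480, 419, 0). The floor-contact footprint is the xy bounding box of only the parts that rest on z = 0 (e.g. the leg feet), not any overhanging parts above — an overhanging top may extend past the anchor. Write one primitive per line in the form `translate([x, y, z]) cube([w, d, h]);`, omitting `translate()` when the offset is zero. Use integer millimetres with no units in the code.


translate([480, 419, 0]) cube([89, 177, 1988]);


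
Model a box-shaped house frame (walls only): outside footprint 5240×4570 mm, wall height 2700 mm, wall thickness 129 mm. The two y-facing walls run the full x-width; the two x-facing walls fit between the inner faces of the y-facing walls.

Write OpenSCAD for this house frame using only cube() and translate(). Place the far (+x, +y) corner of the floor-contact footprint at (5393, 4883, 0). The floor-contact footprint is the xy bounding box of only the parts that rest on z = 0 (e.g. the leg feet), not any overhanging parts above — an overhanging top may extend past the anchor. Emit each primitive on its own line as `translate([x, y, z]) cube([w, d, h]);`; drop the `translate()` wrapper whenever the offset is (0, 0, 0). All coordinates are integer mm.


translate([153, 313, 0]) cube([5240, 129, 2700]);
translate([153, 4754, 0]) cube([5240, 129, 2700]);
translate([153, 442, 0]) cube([129, 4312, 2700]);
translate([5264, 442, 0]) cube([129, 4312, 2700]);


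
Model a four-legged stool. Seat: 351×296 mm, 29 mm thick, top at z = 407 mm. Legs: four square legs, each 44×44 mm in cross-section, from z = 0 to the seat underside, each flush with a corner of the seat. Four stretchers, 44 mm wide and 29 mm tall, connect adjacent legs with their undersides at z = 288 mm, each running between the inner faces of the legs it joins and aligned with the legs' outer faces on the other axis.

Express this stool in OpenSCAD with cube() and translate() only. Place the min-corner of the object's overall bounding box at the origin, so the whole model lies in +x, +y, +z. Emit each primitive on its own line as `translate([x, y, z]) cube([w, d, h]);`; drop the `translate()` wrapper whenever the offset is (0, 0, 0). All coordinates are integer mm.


translate([0, 0, 378]) cube([351, 296, 29]);
cube([44, 44, 378]);
translate([307, 0, 0]) cube([44, 44, 378]);
translate([0, 252, 0]) cube([44, 44, 378]);
translate([307, 252, 0]) cube([44, 44, 378]);
translate([44, 0, 288]) cube([263, 44, 29]);
translate([44, 252, 288]) cube([263, 44, 29]);
translate([0, 44, 288]) cube([44, 208, 29]);
translate([307, 44, 288]) cube([44, 208, 29]);


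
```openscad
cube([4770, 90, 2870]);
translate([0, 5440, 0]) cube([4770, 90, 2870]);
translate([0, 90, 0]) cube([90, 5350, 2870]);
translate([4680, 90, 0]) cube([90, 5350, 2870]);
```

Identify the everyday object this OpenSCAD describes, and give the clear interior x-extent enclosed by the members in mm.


A house (or room) frame. The interior width is 4590 mm.

Four 2870 mm walls enclosing a rectangle with no floor or roof — a room or house frame. Outside width is 4770 mm and wall thickness is 90 mm, so the interior width is 4770 − 2 × 90 = 4590 mm.


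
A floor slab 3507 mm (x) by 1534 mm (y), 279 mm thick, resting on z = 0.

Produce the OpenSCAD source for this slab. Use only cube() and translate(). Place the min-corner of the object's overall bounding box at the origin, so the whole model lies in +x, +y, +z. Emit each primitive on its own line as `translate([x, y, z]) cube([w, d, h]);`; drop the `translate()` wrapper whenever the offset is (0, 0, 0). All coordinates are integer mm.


cube([3507, 1534, 279]);


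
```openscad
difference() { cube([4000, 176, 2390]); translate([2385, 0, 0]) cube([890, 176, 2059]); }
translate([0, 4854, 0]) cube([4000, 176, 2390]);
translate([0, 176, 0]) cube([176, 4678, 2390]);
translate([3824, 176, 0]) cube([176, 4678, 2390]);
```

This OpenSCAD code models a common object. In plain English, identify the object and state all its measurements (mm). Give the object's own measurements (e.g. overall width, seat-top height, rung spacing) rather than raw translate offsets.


A single room: four walls, each 2390 mm tall and 176 mm thick, enclosing an outside footprint 4000×5030 mm (x × y), no floor or roof. The front and back walls (−y and +y sides) run the full x-width; the side walls fit between their inner faces. A door opening 890 mm wide and 2059 mm tall is cut through the front wall from the floor up, its −x edge 2385 mm from the wall's −x end.


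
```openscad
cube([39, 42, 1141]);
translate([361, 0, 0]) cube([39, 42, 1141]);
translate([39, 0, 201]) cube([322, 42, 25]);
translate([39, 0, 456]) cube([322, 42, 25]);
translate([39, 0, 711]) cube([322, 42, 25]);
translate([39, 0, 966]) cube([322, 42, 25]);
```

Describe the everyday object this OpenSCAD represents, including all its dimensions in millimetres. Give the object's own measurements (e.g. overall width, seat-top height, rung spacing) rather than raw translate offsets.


A straight ladder. Two 39×42 mm vertical rails, 1141 mm tall, stand 400 mm apart (outside-to-outside) with their front faces coplanar on the −y side. 4 rungs, each 42 mm deep and 25 mm tall, span between the inner faces of the rails, front faces flush with the rails. The lowest rung's underside is at z = 201 mm and rungs are spaced 255 mm apart (underside to underside).


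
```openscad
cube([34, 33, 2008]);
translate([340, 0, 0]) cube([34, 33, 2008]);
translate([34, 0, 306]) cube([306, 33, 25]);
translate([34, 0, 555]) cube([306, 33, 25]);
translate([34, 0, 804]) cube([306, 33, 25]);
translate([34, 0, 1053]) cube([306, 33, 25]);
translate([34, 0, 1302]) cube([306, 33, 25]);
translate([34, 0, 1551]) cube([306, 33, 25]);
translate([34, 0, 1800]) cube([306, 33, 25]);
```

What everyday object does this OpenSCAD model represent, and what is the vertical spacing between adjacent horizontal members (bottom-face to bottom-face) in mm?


A ladder. The rung spacing is 249 mm.

Two tall 34×33 posts with 7 short bars between them — a ladder. Adjacent rungs sit at z = 306 and z = 555, so the spacing is 555 − 306 = 249 mm.


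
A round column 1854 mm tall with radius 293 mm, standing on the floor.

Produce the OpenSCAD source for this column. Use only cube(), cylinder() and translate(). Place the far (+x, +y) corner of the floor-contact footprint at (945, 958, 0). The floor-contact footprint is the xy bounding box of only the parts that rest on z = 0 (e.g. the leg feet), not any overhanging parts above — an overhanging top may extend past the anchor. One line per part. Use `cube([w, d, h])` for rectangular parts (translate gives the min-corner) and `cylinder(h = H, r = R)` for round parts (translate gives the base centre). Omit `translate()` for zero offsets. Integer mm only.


translate([652, 665, 0]) cylinder(h = 1854, r = 293);


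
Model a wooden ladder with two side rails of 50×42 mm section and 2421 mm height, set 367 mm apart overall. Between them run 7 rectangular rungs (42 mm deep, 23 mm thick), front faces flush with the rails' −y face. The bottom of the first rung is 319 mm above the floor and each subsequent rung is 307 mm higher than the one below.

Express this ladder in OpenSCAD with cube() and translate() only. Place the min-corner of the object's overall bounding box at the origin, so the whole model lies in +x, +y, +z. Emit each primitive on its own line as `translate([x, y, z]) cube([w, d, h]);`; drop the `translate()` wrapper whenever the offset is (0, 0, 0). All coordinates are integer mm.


cube([50, 42, 2421]);
translate([317, 0, 0]) cube([50, 42, 2421]);
translate([50, 0, 319]) cube([267, 42, 23]);
translate([50, 0, 626]) cube([267, 42, 23]);
translate([50, 0, 933]) cube([267, 42, 23]);
translate([50, 0, 1240]) cube([267, 42, 23]);
translate([50, 0, 1547]) cube([267, 42, 23]);
translate([50, 0, 1854]) cube([267, 42, 23]);
translate([50, 0, 2161]) cube([267, 42, 23]);


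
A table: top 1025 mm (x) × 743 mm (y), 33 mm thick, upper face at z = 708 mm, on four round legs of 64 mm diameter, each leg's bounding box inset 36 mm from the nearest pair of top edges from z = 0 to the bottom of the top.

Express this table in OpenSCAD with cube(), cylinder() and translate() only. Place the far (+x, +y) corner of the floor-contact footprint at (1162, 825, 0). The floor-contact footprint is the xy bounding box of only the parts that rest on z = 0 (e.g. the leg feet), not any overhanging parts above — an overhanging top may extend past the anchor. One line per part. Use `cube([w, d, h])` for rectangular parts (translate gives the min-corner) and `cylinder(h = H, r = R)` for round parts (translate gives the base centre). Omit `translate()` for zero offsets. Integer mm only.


translate([173, 118, 675]) cube([1025, 743, 33]);
translate([241, 186, 0]) cylinder(h = 675, r = 32);
translate([1130, 186, 0]) cylinder(h = 675, r = 32);
translate([241, 793, 0]) cylinder(h = 675, r = 32);
translate([1130, 793, 0]) cylinder(h = 675, r = 32);


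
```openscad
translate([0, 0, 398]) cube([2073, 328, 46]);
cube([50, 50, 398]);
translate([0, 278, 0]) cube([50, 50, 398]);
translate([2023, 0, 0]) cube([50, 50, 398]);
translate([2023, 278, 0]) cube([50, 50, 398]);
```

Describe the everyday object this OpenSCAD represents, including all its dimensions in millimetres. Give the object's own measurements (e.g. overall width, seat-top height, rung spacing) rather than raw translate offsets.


A long wooden bench with a 2073 mm (x) × 328 mm (y) seat, 46 mm thick, its top surface 444 mm above the floor. Four 50 mm square legs at the seat corners, flush with the edges, run from z = 0 to the seat underside.


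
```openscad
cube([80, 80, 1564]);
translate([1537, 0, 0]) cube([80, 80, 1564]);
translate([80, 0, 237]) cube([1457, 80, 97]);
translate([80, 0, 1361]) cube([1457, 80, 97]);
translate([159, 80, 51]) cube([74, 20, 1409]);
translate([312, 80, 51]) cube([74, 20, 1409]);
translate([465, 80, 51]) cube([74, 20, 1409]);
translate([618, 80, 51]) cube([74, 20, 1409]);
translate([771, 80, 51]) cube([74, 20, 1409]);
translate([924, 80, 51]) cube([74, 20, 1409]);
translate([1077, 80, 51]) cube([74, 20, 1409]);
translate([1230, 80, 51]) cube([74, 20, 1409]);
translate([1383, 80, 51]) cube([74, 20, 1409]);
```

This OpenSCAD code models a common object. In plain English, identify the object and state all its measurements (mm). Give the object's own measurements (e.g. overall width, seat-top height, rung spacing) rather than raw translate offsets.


A fence section. Two 80×80 mm posts, 1564 mm tall, stand on the floor with a clear span of 1457 mm between their inner faces. Two horizontal rails of 80×97 mm section span the gap between the posts with their undersides at z = 237 mm and z = 1361 mm, flush with the posts' −y face. 9 pickets, each 74 mm wide, 20 mm thick and 1409 mm tall, are fixed to the +y face of the rails with their bottoms at z = 51 mm, spaced across the span with a 79 mm gap after the −x post and between neighbouring pickets, with 80 mm left before the +x post.


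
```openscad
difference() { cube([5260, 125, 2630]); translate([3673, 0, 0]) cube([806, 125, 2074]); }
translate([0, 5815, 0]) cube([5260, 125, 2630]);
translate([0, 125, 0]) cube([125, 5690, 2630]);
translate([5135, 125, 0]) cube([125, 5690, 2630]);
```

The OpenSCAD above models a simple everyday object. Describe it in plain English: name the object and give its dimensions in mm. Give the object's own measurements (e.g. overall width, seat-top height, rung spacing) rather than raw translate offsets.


A single room: four walls, each 2630 mm tall and 125 mm thick, enclosing an outside footprint 5260×5940 mm (x × y), no floor or roof. The front and back walls (−y and +y sides) run the full x-width; the side walls fit between their inner faces. A door opening 806 mm wide and 2074 mm tall is cut through the front wall from the floor up, its −x edge 3673 mm from the wall's −x end.


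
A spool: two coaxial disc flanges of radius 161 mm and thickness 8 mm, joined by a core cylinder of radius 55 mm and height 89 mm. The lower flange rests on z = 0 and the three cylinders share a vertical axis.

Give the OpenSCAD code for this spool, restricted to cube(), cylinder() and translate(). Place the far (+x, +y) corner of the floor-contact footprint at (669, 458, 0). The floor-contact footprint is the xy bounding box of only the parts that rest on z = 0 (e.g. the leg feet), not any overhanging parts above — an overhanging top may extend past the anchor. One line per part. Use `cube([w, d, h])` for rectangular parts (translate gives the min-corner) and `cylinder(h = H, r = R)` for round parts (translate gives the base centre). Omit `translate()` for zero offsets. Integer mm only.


translate([508, 297, 0]) cylinder(h = 8, r = 161);
translate([508, 297, 8]) cylinder(h = 89, r = 55);
translate([508, 297, 97]) cylinder(h = 8, r = 161);


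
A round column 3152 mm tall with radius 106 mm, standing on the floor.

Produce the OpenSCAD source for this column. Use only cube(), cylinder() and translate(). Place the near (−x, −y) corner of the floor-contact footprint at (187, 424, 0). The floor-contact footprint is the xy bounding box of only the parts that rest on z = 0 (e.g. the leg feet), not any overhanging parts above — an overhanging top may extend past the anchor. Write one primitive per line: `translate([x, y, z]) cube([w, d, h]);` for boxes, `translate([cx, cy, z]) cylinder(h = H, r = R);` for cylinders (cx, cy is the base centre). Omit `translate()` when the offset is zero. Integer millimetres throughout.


translate([293, 530, 0]) cylinder(h = 3152, r = 106);


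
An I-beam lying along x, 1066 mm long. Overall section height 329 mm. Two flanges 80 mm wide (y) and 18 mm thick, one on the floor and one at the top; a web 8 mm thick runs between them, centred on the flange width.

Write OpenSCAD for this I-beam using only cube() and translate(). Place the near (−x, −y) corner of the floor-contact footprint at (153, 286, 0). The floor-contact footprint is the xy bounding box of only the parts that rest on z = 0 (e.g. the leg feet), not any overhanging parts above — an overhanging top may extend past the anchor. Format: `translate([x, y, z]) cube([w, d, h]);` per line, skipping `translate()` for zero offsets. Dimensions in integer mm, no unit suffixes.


translate([153, 286, 0]) cube([1066, 80, 18]);
translate([153, 322, 18]) cube([1066, 8, 293]);
translate([153, 286, 311]) cube([1066, 80, 18]);


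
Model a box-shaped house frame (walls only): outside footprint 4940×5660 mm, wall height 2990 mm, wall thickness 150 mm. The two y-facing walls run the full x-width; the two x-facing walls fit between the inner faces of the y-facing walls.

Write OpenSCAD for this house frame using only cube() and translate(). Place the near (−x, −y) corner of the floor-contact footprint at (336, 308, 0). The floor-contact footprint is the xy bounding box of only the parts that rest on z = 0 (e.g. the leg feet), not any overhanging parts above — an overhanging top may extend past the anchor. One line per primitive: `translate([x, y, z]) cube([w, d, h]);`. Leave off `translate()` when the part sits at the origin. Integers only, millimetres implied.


translate([336, 308, 0]) cube([4940, 150, 2990]);
translate([336, 5818, 0]) cube([4940, 150, 2990]);
translate([336, 458, 0]) cube([150, 5360, 2990]);
translate([5126, 458, 0]) cube([150, 5360, 2990]);


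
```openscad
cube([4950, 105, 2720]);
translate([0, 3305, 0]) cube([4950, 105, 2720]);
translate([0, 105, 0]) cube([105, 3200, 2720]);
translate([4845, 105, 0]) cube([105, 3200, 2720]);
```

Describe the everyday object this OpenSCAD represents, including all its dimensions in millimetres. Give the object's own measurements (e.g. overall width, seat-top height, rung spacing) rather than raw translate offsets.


The wall frame of a small rectangular building: four walls, each 2720 mm tall and 105 mm thick, enclosing a footprint 4950 mm (x) by 3410 mm (y) outside-to-outside, with no floor or roof. The front and back walls (the −y and +y sides) span the full width; the two side walls fit between them.


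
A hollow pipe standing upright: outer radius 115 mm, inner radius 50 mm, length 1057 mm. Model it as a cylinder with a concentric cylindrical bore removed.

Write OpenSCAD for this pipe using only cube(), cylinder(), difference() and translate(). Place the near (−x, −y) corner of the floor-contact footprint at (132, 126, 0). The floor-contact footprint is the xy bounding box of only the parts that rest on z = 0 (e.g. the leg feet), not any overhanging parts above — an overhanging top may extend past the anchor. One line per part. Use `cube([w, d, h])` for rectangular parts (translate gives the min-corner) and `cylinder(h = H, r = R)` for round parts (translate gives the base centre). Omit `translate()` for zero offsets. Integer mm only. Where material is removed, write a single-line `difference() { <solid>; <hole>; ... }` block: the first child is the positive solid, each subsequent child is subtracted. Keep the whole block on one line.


difference() { translate([247, 241, 0]) cylinder(h = 1057, r = 115); translate([247, 241, 0]) cylinder(h = 1057, r = 50); }


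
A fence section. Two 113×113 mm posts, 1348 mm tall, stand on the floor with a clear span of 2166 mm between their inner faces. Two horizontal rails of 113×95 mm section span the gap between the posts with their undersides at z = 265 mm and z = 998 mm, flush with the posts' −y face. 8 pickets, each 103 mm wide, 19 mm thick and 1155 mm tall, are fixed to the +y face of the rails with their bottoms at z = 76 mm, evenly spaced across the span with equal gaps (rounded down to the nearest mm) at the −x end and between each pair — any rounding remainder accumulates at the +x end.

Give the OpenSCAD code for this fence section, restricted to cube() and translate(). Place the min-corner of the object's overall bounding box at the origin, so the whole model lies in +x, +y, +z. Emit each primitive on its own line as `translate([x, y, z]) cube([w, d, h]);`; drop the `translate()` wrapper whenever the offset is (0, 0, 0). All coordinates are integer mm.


cube([113, 113, 1348]);
translate([2279, 0, 0]) cube([113, 113, 1348]);
translate([113, 0, 265]) cube([2166, 113, 95]);
translate([113, 0, 998]) cube([2166, 113, 95]);
translate([262, 113, 76]) cube([103, 19, 1155]);
translate([514, 113, 76]) cube([103, 19, 1155]);
translate([766, 113, 76]) cube([103, 19, 1155]);
translate([1018, 113, 76]) cube([103, 19, 1155]);
translate([1270, 113, 76]) cube([103, 19, 1155]);
translate([1522, 113, 76]) cube([103, 19, 1155]);
translate([1774, 113, 76]) cube([103, 19, 1155]);
translate([2026, 113, 76]) cube([103, 19, 1155]);


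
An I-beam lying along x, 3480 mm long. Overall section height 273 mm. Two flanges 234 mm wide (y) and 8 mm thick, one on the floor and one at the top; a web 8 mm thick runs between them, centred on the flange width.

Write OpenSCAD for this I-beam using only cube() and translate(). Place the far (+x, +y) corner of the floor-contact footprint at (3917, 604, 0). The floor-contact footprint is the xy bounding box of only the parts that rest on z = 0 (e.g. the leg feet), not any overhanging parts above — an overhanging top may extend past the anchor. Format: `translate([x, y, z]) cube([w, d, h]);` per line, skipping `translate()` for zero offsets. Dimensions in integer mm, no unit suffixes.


translate([437, 370, 0]) cube([3480, 234, 8]);
translate([437, 483, 8]) cube([3480, 8, 257]);
translate([437, 370, 265]) cube([3480, 234, 8]);


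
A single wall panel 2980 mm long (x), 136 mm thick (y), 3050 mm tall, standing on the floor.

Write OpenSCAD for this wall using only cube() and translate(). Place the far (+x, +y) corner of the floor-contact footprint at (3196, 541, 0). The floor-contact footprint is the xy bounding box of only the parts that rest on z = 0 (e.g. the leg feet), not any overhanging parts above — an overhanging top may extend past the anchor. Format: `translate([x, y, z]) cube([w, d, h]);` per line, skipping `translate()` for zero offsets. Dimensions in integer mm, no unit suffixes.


translate([216, 405, 0]) cube([2980, 136, 3050]);


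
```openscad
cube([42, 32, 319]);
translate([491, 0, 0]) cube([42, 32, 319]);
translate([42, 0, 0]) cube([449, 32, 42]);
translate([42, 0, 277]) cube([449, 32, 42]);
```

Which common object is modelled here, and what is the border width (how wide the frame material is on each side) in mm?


A picture frame. The border width is 42 mm.

Four thin pieces enclosing a rectangular opening — a picture frame. The two full-height stiles are 319 mm tall; the top rail sits at z = 277 and is 42 mm tall, so the border above the opening is 319 − 277 = 42 mm, matching the stile x-width.


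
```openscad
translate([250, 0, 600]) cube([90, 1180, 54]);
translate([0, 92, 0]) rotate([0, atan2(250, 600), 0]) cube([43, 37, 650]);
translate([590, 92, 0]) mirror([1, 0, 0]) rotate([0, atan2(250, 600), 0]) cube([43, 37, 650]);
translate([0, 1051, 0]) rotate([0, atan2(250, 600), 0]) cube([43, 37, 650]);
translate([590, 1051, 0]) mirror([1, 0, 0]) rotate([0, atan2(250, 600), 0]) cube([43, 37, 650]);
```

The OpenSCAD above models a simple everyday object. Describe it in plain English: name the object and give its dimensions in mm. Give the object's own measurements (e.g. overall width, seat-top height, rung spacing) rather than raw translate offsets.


A sawhorse. A 90×1180×54 mm beam (x, y, z) sits on two A-frame leg pairs. Each pair is two raked legs of 43×37 mm section (37 mm along y) splaying symmetrically in x. Each leg rises 600 mm vertically over 250 mm of horizontal reach and is 650 mm long along its own axis. Every leg's outer bottom edge rests on the floor and its outer top edge meets a bottom edge of the beam — the left legs (tilting toward +x) meet the beam's −x bottom edge, the right legs (their mirror images, tilting toward −x) meet its +x bottom edge — so the leg tops tuck under the beam, the beam's underside is 600 mm above the floor, and the feet are 590 mm apart outside-to-outside with the beam centred between them. The two leg pairs are set in 92 mm from either end of the beam.


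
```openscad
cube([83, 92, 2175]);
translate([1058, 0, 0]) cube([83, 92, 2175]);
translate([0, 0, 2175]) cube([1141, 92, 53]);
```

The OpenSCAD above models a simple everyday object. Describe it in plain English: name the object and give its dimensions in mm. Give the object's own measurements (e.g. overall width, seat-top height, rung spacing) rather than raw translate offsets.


A door frame. The clear opening is 975 mm wide and 2175 mm high. Two 83 mm wide jambs, 92 mm deep, stand either side of the opening from the floor to the top of the opening. A 53 mm thick head sits across the top of both jambs, spanning the full outside width of the frame.


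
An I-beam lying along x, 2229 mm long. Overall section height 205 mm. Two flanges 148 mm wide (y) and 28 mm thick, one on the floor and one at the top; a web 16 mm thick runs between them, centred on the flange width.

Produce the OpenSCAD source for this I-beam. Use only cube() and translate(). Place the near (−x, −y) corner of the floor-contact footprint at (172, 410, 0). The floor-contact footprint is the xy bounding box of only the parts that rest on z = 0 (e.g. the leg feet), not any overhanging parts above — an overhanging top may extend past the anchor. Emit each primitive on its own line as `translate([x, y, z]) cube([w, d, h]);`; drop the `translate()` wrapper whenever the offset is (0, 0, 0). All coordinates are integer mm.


translate([172, 410, 0]) cube([2229, 148, 28]);
translate([172, 476, 28]) cube([2229, 16, 149]);
translate([172, 410, 177]) cube([2229, 148, 28]);


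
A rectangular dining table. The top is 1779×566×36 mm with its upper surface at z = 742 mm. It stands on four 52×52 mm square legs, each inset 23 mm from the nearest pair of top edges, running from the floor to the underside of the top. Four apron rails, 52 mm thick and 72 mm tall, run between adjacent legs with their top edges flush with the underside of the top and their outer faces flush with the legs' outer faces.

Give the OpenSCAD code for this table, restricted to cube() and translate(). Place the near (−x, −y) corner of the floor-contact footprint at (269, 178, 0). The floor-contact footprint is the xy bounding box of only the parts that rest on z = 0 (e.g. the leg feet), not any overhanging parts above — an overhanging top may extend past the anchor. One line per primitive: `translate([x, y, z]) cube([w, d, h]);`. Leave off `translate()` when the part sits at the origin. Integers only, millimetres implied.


translate([246, 155, 706]) cube([1779, 566, 36]);
translate([269, 178, 0]) cube([52, 52, 706]);
translate([1950, 178, 0]) cube([52, 52, 706]);
translate([269, 646, 0]) cube([52, 52, 706]);
translate([1950, 646, 0]) cube([52, 52, 706]);
translate([321, 178, 634]) cube([1629, 52, 72]);
translate([321, 646, 634]) cube([1629, 52, 72]);
translate([269, 230, 634]) cube([52, 416, 72]);
translate([1950, 230, 634]) cube([52, 416, 72]);


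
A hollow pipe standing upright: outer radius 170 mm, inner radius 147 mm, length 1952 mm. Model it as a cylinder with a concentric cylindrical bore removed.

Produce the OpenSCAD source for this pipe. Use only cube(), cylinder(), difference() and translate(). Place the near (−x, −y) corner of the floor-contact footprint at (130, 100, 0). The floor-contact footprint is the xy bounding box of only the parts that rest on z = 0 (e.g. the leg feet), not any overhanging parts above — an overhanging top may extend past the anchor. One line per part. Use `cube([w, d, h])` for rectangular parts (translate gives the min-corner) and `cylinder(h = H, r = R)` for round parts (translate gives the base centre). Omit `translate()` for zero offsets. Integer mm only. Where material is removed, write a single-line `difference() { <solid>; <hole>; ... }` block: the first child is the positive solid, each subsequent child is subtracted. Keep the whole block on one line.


difference() { translate([300, 270, 0]) cylinder(h = 1952, r = 170); translate([300, 270, 0]) cylinder(h = 1952, r = 147); }
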